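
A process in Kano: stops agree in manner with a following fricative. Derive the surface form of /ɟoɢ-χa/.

[ɟoʁχa]

/ɢ/ is a voiced uvular stop. The following trigger /χ/ is a fricative, so /ɢ/ must become a fricative as well.
The voiced uvular fricative is [ʁ], so /ɢ/ → [ʁ].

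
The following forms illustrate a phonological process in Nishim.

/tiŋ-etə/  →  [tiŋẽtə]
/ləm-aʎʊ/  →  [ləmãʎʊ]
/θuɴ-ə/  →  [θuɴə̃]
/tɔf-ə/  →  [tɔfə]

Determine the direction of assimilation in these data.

The vowel /e/ surfaces as nasalised [ẽ] next to the preceding nasal /ŋ/ — it has acquired the [+nasal] feature of its neighbour.
Likewise in the remaining data: /a/ → [ã] after /m/; /ə/ → [ə̃] after /ɴ/ — each time a vowel is nasalised next to a preceding nasal.
No change occurs in [tɔfə] because the vowel at the boundary is adjacent to an oral consonant, not a nasal (/ə/ next to /f/).
Because the conditioning nasal is to the left of the vowel that changes, the process is progressive (perseverative).

progressive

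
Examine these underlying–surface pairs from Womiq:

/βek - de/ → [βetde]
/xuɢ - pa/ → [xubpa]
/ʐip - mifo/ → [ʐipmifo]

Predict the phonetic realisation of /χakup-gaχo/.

[χakukgaχo]

The data show regressive place assimilation: /k/ → [t] before /d/; /ɢ/ → [b] before /p/. In each pair only place changes, matching the following consonant, while manner and voice stay constant.
Nothing changes in [ʐipmifo]: there the adjacent consonants already agree in place (/p/ and /m/ are both bilabial), so this form is consistent with the same rule.
/p/ is a voiceless bilabial stop. The following trigger /g/ is velar, so /p/ must become velar as well.
A voiceless velar stop is [k], so the surface segment is [k].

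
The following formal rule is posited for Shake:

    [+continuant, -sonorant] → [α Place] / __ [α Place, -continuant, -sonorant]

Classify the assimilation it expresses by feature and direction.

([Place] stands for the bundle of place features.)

regressive place assimilation

The shared variable α links the value of the place features (abbreviated [Place]) on the target to the same value on the neighbouring segment, so place is the feature that assimilates.
The conditioning segment sits to the right of the focus bar, meaning the trigger follows the segment that changes — regressive assimilation.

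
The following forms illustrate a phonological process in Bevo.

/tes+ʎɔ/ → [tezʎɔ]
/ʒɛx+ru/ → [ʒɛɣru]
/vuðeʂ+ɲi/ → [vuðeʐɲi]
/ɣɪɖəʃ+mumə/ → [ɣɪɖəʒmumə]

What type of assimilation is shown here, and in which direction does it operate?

The segment that alternates is /s/, which surfaces as [z] when adjacent to /ʎ/.
/s/ is voiceless while /ʎ/ is voiced; the output [z] is voiced, matching the trigger — so the feature that spreads is voicing.
Place and manner are unchanged, so the assimilation is partial, not total.
The same holds elsewhere in the data: /x/ → [ɣ] before /r/ (voiceless → voiced, matching voiced); /ʂ/ → [ʐ] before /ɲ/ (voiceless → voiced, matching voiced); /ʃ/ → [ʒ] before /m/ (voiceless → voiced, matching voiced) — only voicing changes, and always toward the following segment.
Since the segment that changes precedes the conditioning segment, the assimilation is regressive.

regressive voicing assimilation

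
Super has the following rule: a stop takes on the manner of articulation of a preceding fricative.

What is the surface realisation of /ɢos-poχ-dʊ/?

The rule targets /p/ (voiceless bilabial stop), which sits after the trigger /s/ (fricative).
A voiceless bilabial fricative is [ɸ], so the surface segment is [ɸ].
At the second juncture, /d/ likewise becomes [z] adjacent to /χ/.

[ɢosɸoχzʊ]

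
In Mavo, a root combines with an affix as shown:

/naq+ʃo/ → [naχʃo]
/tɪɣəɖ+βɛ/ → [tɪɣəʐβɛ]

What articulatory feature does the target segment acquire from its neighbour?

manner

Underlying /q/ is realised as [χ] next to /ʃ/; /ʃ/ itself does not change.
The change stop → fricative matches the manner of the following /ʃ/, identifying this as manner assimilation.
Checking the remaining alternation: /ɖ/ → [ʐ] before /β/ (stop → fricative, matching a fricative) — only manner changes, and always toward the following segment.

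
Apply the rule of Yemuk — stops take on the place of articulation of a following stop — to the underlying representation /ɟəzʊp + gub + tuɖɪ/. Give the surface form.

[ɟəzʊkgudtuɖɪ]

/p/ is a voiceless bilabial stop. The following trigger /g/ is velar, so /p/ must become velar as well.
Changing only its place to velar gives [k] — the voiceless velar stop.
At the second juncture, /b/ likewise becomes [d] adjacent to /t/.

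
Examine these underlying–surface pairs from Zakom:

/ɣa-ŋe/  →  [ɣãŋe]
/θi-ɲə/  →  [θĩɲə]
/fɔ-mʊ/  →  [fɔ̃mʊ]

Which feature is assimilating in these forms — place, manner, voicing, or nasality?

nasality

The vowel /a/ surfaces as nasalised [ã] next to the following nasal /ŋ/ — it has acquired the [+nasal] feature of its neighbour.
Likewise in the remaining data: /i/ → [ĩ] before /ɲ/; /ɔ/ → [ɔ̃] before /m/ — each time a vowel is nasalised next to a following nasal.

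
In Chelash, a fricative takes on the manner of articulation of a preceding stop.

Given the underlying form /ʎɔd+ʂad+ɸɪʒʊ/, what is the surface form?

The rule targets /ʂ/ (voiceless retroflex fricative), which sits after the trigger /d/ (stop).
A voiceless retroflex stop is [ʈ], so the surface segment is [ʈ].
The same rule applies at the second boundary: /ɸ/ → [p] next to /d/.

[ʎɔdʈadpɪʒʊ]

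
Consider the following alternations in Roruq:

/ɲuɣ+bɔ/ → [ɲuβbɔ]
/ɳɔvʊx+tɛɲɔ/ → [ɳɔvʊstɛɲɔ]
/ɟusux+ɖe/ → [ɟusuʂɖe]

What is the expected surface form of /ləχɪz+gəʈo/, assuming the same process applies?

The data show regressive place assimilation: /ɣ/ → [β] before /b/; /x/ → [s] before /t/; /x/ → [ʂ] before /ɖ/. In each pair only place changes, matching the following consonant, while manner and voice stay constant.
/z/ is a voiced alveolar fricative. The following trigger /g/ is velar, so /z/ must become velar as well.
A voiced velar fricative is [ɣ], so the surface segment is [ɣ].

[ləχɪɣgəʈo]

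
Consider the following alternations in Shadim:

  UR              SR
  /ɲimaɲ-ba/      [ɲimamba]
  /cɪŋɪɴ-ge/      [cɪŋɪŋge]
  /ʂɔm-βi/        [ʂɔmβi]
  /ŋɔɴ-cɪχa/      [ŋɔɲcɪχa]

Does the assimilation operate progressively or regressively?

regressive

The segment that alternates is /ɲ/, which surfaces as [m] when adjacent to /b/.
/ɲ/ is palatal while /b/ is bilabial; the output [m] is bilabial, matching the trigger — so the feature that spreads is place.
Checking the remaining alternations: /ɴ/ → [ŋ] before /g/ (uvular → velar, matching velar); /ɴ/ → [ɲ] before /c/ (uvular → palatal, matching palatal) — only place changes, and always toward the following segment.
Nothing changes in [ʂɔmβi]: there the adjacent consonants already agree in place (/m/ and /β/ are both bilabial), so this form is consistent with the same rule.
The trigger is the following segment, so the direction is regressive (anticipatory).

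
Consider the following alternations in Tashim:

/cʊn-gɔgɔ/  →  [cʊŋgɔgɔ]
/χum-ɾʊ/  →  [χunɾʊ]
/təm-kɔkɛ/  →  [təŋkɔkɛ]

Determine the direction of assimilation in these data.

Underlying /n/ is realised as [ŋ] next to /g/; /g/ itself does not change.
/n/ is alveolar while /g/ is velar; the output [ŋ] is velar, matching the trigger — so the feature that spreads is place.
The same holds elsewhere in the data: /m/ → [n] before /ɾ/ (bilabial → alveolar, matching alveolar); /m/ → [ŋ] before /k/ (bilabial → velar, matching velar) — only place changes, and always toward the following segment.
The trigger is the following segment, so the direction is regressive (anticipatory).

regressive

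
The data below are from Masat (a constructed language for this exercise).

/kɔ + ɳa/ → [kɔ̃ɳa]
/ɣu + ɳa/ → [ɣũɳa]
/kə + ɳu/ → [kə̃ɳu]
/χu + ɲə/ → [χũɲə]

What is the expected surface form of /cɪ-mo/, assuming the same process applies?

The data show regressive nasality assimilation (vowel nasalisation): /ɔ/ → [ɔ̃] before /ɳ/; /u/ → [ũ] before /ɳ/; /ə/ → [ə̃] before /ɳ/; /u/ → [ũ] before /ɲ/ — a vowel is nasalised by an immediately following nasal consonant.
/ɪ/ sits next to the nasal /m/ and is therefore nasalised to [ɪ̃].

[cɪ̃mo]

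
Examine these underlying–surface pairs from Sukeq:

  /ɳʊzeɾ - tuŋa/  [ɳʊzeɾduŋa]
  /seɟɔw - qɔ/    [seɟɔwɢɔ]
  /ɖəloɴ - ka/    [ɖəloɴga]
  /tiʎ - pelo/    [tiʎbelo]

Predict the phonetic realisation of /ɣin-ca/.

The data show progressive voicing assimilation: /t/ → [d] after /ɾ/; /q/ → [ɢ] after /w/; /k/ → [g] after /ɴ/; /p/ → [b] after /ʎ/. In each pair only voicing changes, matching the preceding consonant, while place and manner stay constant.
The rule targets /c/ (voiceless palatal stop), which sits after the trigger /n/ (voiced).
The voiced palatal stop is [ɟ], so /c/ → [ɟ].

[ɣinɟa]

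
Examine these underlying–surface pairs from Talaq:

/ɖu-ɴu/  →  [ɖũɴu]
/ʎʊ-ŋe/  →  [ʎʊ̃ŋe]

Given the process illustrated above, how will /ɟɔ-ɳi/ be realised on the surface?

The data show regressive nasality assimilation (vowel nasalisation): /u/ → [ũ] before /ɴ/; /ʊ/ → [ʊ̃] before /ŋ/ — a vowel is nasalised by an immediately following nasal consonant.
The vowel /ɔ/ is adjacent to the following nasal /ɳ/, so it acquires [+nasal] and surfaces as [ɔ̃].

[ɟɔ̃ɳi]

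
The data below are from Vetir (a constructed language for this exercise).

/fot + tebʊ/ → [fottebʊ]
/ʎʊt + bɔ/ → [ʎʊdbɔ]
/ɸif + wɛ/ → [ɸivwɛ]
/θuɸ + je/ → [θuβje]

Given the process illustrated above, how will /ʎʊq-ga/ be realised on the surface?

[ʎʊɢga]

The data show regressive voicing assimilation: /t/ → [d] before /b/; /f/ → [v] before /w/; /ɸ/ → [β] before /j/. In each pair only voicing changes, matching the following consonant, while place and manner stay constant.
Nothing changes in [fottebʊ]: there the adjacent consonants already agree in voicing (/t/ and /t/ are both voiceless), so this form is consistent with the same rule.
The rule targets /q/ (voiceless uvular stop), which sits before the trigger /g/ (voiced).
The voiced uvular stop is [ɢ], so /q/ → [ɢ].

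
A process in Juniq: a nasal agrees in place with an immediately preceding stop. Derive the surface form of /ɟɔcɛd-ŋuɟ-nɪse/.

The rule targets /ŋ/ (voiced velar nasal), which sits after the trigger /d/ (alveolar).
Changing only its place to alveolar gives [n] — the voiced alveolar nasal.
At the second juncture, /n/ likewise becomes [ɲ] adjacent to /ɟ/.

[ɟɔcɛdnuɟɲɪse]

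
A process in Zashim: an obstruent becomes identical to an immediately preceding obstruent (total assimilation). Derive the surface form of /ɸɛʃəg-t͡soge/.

[ɸɛʃəggoge]

/t͡s/ is the segment targeted by the rule; it sits immediately after /g/, so it assimilates completely and surfaces as [g].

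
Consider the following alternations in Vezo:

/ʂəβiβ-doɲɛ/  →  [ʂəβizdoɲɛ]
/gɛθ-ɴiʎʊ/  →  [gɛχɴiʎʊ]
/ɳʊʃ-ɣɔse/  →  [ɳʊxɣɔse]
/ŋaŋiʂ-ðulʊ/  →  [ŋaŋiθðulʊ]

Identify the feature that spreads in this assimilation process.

place

The segment that alternates is /β/, which surfaces as [z] when adjacent to /d/.
/β/ is bilabial while /d/ is alveolar; the output [z] is alveolar, matching the trigger — so the feature that spreads is place.
Checking the remaining alternations: /θ/ → [χ] before /ɴ/ (dental → uvular, matching uvular); /ʃ/ → [x] before /ɣ/ (postalveolar → velar, matching velar); /ʂ/ → [θ] before /ð/ (retroflex → dental, matching dental) — only place changes, and always toward the following segment.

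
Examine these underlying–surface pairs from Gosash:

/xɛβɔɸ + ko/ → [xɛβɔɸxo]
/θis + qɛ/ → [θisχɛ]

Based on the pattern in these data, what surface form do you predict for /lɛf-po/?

[lɛfɸo]

The data show progressive manner assimilation: /k/ → [x] after /ɸ/; /q/ → [χ] after /s/. In each pair only manner changes, matching the preceding consonant, while place and voice stay constant.
/p/ is a voiceless bilabial stop. The preceding trigger /f/ is a fricative, so /p/ must become a fricative as well.
Changing only its manner to fricative gives [ɸ] — the voiceless bilabial fricative.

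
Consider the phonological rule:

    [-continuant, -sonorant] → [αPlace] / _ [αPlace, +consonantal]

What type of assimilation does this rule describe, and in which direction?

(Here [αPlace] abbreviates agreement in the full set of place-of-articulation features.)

regressive place assimilation

The shared variable α links the value of the place features (abbreviated [Place]) on the target to the same value on the neighbouring segment, so place is the feature that assimilates.
Since the environment is written after the underscore, the trigger follows the target; the direction is regressive.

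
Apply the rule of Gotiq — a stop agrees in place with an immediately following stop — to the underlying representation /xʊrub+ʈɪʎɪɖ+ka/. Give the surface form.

[xʊruɖʈɪʎɪgka]

/b/ is a voiced bilabial stop. The following trigger /ʈ/ is retroflex, so /b/ must become retroflex as well.
Changing only its place to retroflex gives [ɖ] — the voiced retroflex stop.
The same rule applies at the second boundary: /ɖ/ → [g] next to /k/.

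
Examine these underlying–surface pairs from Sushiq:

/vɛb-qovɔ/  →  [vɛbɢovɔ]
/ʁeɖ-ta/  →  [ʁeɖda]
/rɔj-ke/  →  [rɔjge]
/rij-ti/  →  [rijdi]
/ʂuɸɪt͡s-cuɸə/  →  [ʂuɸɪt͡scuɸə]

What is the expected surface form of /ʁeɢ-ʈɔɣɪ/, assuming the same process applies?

The data show progressive voicing assimilation: /q/ → [ɢ] after /b/; /t/ → [d] after /ɖ/; /k/ → [g] after /j/; /t/ → [d] after /j/. In each pair only voicing changes, matching the preceding consonant, while place and manner stay constant.
Nothing changes in [ʂuɸɪt͡scuɸə]: there the adjacent consonants already agree in voicing (/c/ and /t͡s/ are both voiceless), so this form is consistent with the same rule.
/ʈ/ is a voiceless retroflex stop. The preceding trigger /ɢ/ is voiced, so /ʈ/ must become voiced as well.
A voiced retroflex stop is [ɖ], so the surface segment is [ɖ].

[ʁeɢɖɔɣɪ]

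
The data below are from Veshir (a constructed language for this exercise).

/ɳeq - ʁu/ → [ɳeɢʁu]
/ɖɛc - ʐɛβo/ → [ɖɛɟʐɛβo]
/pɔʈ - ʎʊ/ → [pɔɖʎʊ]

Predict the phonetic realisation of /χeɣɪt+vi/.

The data show regressive voicing assimilation: /q/ → [ɢ] before /ʁ/; /c/ → [ɟ] before /ʐ/; /ʈ/ → [ɖ] before /ʎ/. In each pair only voicing changes, matching the following consonant, while place and manner stay constant.
The rule targets /t/ (voiceless alveolar stop), which sits before the trigger /v/ (voiced).
Changing only its voicing to voiced gives [d] — the voiced alveolar stop.

[χeɣɪdvi]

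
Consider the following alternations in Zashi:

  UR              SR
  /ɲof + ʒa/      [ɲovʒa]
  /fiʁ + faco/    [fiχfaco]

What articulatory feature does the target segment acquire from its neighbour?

Comparing underlying and surface forms, /f/ → [v] is the alternation; the neighbouring /ʒ/ is constant.
The change voiceless → voiced matches the voicing of the following /ʒ/, identifying this as voicing assimilation.
Checking the remaining alternation: /ʁ/ → [χ] before /f/ (voiced → voiceless, matching voiceless) — only voicing changes, and always toward the following segment.

voicing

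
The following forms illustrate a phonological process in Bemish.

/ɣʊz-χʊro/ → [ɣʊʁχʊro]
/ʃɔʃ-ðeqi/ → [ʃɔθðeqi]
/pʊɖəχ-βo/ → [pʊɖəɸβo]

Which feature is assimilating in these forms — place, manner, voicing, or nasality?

Comparing underlying and surface forms, /z/ → [ʁ] is the alternation; the neighbouring /χ/ is constant.
/z/ is alveolar while /χ/ is uvular; the output [ʁ] is uvular, matching the trigger — so the feature that spreads is place.
Checking the remaining alternations: /ʃ/ → [θ] before /ð/ (postalveolar → dental, matching dental); /χ/ → [ɸ] before /β/ (uvular → bilabial, matching bilabial) — only place changes, and always toward the following segment.

place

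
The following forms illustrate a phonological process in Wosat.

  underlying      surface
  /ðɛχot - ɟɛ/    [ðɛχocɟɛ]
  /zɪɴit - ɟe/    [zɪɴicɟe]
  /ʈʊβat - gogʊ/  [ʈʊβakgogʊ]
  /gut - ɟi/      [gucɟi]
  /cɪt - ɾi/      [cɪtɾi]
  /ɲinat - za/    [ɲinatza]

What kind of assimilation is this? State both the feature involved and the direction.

The segment that alternates is /t/, which surfaces as [c] when adjacent to /ɟ/.
The change alveolar → palatal matches the place of the following /ɟ/, identifying this as place assimilation.
Manner and voice are unchanged, so the assimilation is partial, not total.
Checking the remaining alternation: /t/ → [k] before /g/ (alveolar → velar, matching velar) — only place changes, and always toward the following segment.
Nothing changes in [cɪtɾi], [ɲinatza]: there the adjacent consonants already agree in place (/t/ and /ɾ/ are both alveolar; /t/ and /z/ are both alveolar), so these forms are consistent with the same rule.
Since the segment that changes precedes the conditioning segment, the assimilation is regressive.

regressive place assimilation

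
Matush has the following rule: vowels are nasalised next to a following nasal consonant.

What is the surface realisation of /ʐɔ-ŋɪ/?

[ʐɔ̃ŋɪ]

/ɔ/ sits next to the nasal /ŋ/ and is therefore nasalised to [ɔ̃].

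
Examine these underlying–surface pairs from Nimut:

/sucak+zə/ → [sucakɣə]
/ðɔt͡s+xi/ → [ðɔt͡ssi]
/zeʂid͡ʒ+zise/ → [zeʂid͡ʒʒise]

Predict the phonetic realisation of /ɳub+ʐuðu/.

The data show progressive place assimilation: /z/ → [ɣ] after /k/; /x/ → [s] after /t͡s/; /z/ → [ʒ] after /d͡ʒ/. In each pair only place changes, matching the preceding consonant, while manner and voice stay constant.
The rule targets /ʐ/ (voiced retroflex fricative), which sits after the trigger /b/ (bilabial).
Changing only its place to bilabial gives [β] — the voiced bilabial fricative.

[ɳubβuðu]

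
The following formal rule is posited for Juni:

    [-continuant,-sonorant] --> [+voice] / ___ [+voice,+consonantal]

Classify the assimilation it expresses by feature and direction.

regressive voicing assimilation

The target ([-continuant,-sonorant], stops) acquires [+voice] next to a voiced consonant ([+voice,+consonantal]) — it takes on the voicing of its neighbour, so the feature that spreads is voicing.
Since the environment is written after the underscore, the trigger follows the target; the direction is regressive.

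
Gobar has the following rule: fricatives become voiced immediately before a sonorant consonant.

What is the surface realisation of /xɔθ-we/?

/θ/ is a voiceless dental fricative. The following trigger /w/ is voiced, so /θ/ must become voiced as well.
The voiced dental fricative is [ð], so /θ/ → [ð].

[xɔðwe]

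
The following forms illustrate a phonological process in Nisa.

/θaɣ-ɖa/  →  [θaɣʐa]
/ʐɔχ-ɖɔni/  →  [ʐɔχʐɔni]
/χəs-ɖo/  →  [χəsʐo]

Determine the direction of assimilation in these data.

Comparing underlying and surface forms, /ɖ/ → [ʐ] is the alternation; the neighbouring /ɣ/ is constant.
The change stop → fricative matches the manner of the preceding /ɣ/, identifying this as manner assimilation.
The other alternating forms pattern the same way: /ɖ/ → [ʐ] after /χ/ (stop → fricative, matching a fricative); /ɖ/ → [ʐ] after /s/ (stop → fricative, matching a fricative) — only manner changes, and always toward the preceding segment.
Since the segment that changes follows the conditioning segment, the assimilation is progressive.

progressive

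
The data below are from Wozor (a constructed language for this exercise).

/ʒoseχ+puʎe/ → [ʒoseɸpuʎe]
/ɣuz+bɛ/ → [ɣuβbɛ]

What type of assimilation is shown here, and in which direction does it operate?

regressive place assimilation

The segment that alternates is /χ/, which surfaces as [ɸ] when adjacent to /p/.
/χ/ is uvular while /p/ is bilabial; the output [ɸ] is bilabial, matching the trigger — so the feature that spreads is place.
Manner and voice are unchanged, so the assimilation is partial, not total.
The same holds elsewhere in the data: /z/ → [β] before /b/ (alveolar → bilabial, matching bilabial) — only place changes, and always toward the following segment.
Since the segment that changes precedes the conditioning segment, the assimilation is regressive.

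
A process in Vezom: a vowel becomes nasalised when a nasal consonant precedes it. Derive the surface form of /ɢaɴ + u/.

[ɢaɴũ]

/u/ sits next to the nasal /ɴ/ and is therefore nasalised to [ũ].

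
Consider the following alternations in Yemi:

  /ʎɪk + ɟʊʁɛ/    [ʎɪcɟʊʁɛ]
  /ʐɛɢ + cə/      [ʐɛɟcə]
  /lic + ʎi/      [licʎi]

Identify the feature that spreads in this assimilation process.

place

Comparing underlying and surface forms, /k/ → [c] is the alternation; the neighbouring /ɟ/ is constant.
The change velar → palatal matches the place of the following /ɟ/, identifying this as place assimilation.
Checking the remaining alternation: /ɢ/ → [ɟ] before /c/ (uvular → palatal, matching palatal) — only place changes, and always toward the following segment.
Nothing changes in [licʎi]: there the adjacent consonants already agree in place (/c/ and /ʎ/ are both palatal), so this form is consistent with the same rule.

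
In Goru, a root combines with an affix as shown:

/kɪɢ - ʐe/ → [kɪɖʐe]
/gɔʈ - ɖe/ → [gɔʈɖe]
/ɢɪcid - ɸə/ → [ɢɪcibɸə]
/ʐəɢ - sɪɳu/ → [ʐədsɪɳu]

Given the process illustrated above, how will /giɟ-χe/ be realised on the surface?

[giɢχe]

The data show regressive place assimilation: /ɢ/ → [ɖ] before /ʐ/; /d/ → [b] before /ɸ/; /ɢ/ → [d] before /s/. In each pair only place changes, matching the following consonant, while manner and voice stay constant.
Nothing changes in [gɔʈɖe]: there the adjacent consonants already agree in place (/ʈ/ and /ɖ/ are both retroflex), so this form is consistent with the same rule.
/ɟ/ is a voiced palatal stop. The following trigger /χ/ is uvular, so /ɟ/ must become uvular as well.
A voiced uvular stop is [ɢ], so the surface segment is [ɢ].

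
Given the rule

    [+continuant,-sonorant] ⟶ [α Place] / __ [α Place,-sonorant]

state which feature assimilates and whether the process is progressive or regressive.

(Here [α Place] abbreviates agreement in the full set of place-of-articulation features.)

The rule copies the place features (abbreviated [Place]) from the environment onto the target, so the assimilating feature is place.
Since the environment is written after the underscore, the trigger follows the target; the direction is regressive.

regressive place assimilation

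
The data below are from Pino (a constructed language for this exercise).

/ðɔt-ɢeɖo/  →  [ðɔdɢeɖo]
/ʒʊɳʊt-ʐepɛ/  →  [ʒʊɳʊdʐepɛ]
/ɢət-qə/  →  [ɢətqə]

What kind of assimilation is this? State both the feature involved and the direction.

regressive voicing assimilation

The segment that alternates is /t/, which surfaces as [d] when adjacent to /ɢ/.
The change voiceless → voiced matches the voicing of the following /ɢ/, identifying this as voicing assimilation.
Place and manner are unchanged, so the assimilation is partial, not total.
The same holds elsewhere in the data: /t/ → [d] before /ʐ/ (voiceless → voiced, matching voiced) — only voicing changes, and always toward the following segment.
Nothing changes in [ɢətqə]: there the adjacent consonants already agree in voicing (/t/ and /q/ are both voiceless), so this form is consistent with the same rule.
The trigger is the following segment, so the direction is regressive (anticipatory).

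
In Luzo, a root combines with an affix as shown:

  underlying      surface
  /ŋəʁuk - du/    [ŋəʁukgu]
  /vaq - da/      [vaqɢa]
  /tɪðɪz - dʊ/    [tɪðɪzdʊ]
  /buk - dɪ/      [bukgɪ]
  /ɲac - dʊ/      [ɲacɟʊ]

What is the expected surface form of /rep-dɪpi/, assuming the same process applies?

[repbɪpi]

The data show progressive place assimilation: /d/ → [g] after /k/; /d/ → [ɢ] after /q/; /d/ → [ɟ] after /c/. In each pair only place changes, matching the preceding consonant, while manner and voice stay constant.
Nothing changes in [tɪðɪzdʊ]: there the adjacent consonants already agree in place (/d/ and /z/ are both alveolar), so this form is consistent with the same rule.
/d/ is a voiced alveolar stop. The preceding trigger /p/ is bilabial, so /d/ must become bilabial as well.
A voiced bilabial stop is [b], so the surface segment is [b].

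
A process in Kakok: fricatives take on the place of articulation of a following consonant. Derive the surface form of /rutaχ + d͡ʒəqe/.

The rule targets /χ/ (voiceless uvular fricative), which sits before the trigger /d͡ʒ/ (postalveolar).
The voiceless postalveolar fricative is [ʃ], so /χ/ → [ʃ].

[rutaʃd͡ʒəqe]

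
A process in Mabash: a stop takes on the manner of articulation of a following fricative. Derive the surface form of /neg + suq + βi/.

[neɣsuχβi]

/g/ is a voiced velar stop. The following trigger /s/ is a fricative, so /g/ must become a fricative as well.
A voiced velar fricative is [ɣ], so the surface segment is [ɣ].
The same rule applies at the second boundary: /q/ → [χ] next to /β/.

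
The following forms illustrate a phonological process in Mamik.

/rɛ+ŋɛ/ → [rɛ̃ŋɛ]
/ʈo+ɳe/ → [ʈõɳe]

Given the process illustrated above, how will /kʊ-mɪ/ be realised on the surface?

[kʊ̃mɪ]

The data show regressive nasality assimilation (vowel nasalisation): /ɛ/ → [ɛ̃] before /ŋ/; /o/ → [õ] before /ɳ/ — a vowel is nasalised by an immediately following nasal consonant.
/ʊ/ sits next to the nasal /m/ and is therefore nasalised to [ʊ̃].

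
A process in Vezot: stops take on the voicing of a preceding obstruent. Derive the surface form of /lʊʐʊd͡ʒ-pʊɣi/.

The rule targets /p/ (voiceless bilabial stop), which sits after the trigger /d͡ʒ/ (voiced).
Changing only its voicing to voiced gives [b] — the voiced bilabial stop.

[lʊʐʊd͡ʒbʊɣi]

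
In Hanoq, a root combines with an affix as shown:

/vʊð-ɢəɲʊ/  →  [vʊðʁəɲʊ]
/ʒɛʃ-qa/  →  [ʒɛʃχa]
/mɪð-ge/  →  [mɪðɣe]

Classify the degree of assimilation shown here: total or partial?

partial assimilation

Underlying /ɢ/ is realised as [ʁ] next to /ð/; /ð/ itself does not change.
The change stop → fricative matches the manner of the preceding /ð/, identifying this as manner assimilation.
Place and voice are unchanged, so the assimilation is partial, not total.
The other alternating forms pattern the same way: /q/ → [χ] after /ʃ/ (stop → fricative, matching a fricative); /g/ → [ɣ] after /ð/ (stop → fricative, matching a fricative) — only manner changes, and always toward the preceding segment.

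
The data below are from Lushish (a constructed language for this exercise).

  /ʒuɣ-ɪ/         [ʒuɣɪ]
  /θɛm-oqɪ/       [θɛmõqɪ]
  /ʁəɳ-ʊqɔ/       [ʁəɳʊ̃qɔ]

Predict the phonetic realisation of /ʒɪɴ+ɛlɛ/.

The data show progressive nasality assimilation (vowel nasalisation): /o/ → [õ] after /m/; /ʊ/ → [ʊ̃] after /ɳ/ — a vowel is nasalised by an immediately preceding nasal consonant.
No change occurs in [ʒuɣɪ] because the vowel at the boundary is adjacent to an oral consonant, not a nasal (/ɪ/ next to /ɣ/).
The vowel /ɛ/ is adjacent to the preceding nasal /ɴ/, so it acquires [+nasal] and surfaces as [ɛ̃].

[ʒɪɴɛ̃lɛ]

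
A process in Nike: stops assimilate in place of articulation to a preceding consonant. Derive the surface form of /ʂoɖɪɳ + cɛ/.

The rule targets /c/ (voiceless palatal stop), which sits after the trigger /ɳ/ (retroflex).
The voiceless retroflex stop is [ʈ], so /c/ → [ʈ].

[ʂoɖɪɳʈɛ]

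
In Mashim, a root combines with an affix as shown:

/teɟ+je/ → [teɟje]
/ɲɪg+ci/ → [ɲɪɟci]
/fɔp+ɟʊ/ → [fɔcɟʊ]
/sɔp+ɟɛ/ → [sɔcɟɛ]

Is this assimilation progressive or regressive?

Comparing underlying and surface forms, /g/ → [ɟ] is the alternation; the neighbouring /c/ is constant.
The change velar → palatal matches the place of the following /c/, identifying this as place assimilation.
The same holds elsewhere in the data: /p/ → [c] before /ɟ/ (bilabial → palatal, matching palatal) — only place changes, and always toward the following segment.
No alternation appears in [teɟje]: there the adjacent consonants already agree in place (/ɟ/ and /j/ are both palatal), so this form is consistent with the same rule.
The trigger is the following segment, so the direction is regressive (anticipatory).

regressive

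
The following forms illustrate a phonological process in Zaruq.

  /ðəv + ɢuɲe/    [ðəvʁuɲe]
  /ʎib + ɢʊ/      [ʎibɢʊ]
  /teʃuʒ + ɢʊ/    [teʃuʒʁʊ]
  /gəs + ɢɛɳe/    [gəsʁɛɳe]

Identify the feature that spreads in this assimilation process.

manner

Comparing underlying and surface forms, /ɢ/ → [ʁ] is the alternation; the neighbouring /v/ is constant.
/ɢ/ is a stop while /v/ is a fricative; the output [ʁ] is a fricative, matching the trigger — so the feature that spreads is manner.
The same holds elsewhere in the data: /ɢ/ → [ʁ] after /ʒ/ (stop → fricative, matching a fricative); /ɢ/ → [ʁ] after /s/ (stop → fricative, matching a fricative) — only manner changes, and always toward the preceding segment.
No alternation appears in [ʎibɢʊ]: there the adjacent consonants already agree in manner (/ɢ/ and /b/ are both stops), so this form is consistent with the same rule.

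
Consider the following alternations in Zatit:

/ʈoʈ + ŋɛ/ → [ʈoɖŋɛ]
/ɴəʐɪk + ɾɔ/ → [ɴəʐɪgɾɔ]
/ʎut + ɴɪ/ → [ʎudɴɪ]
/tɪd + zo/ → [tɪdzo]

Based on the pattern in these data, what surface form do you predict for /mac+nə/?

The data show regressive voicing assimilation: /ʈ/ → [ɖ] before /ŋ/; /k/ → [g] before /ɾ/; /t/ → [d] before /ɴ/. In each pair only voicing changes, matching the following consonant, while place and manner stay constant.
Nothing changes in [tɪdzo]: there the adjacent consonants already agree in voicing (/d/ and /z/ are both voiced), so this form is consistent with the same rule.
The rule targets /c/ (voiceless palatal stop), which sits before the trigger /n/ (voiced).
The voiced palatal stop is [ɟ], so /c/ → [ɟ].

[maɟnə]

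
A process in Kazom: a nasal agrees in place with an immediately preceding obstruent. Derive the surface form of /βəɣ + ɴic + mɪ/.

/ɴ/ is a voiced uvular nasal. The preceding trigger /ɣ/ is velar, so /ɴ/ must become velar as well.
The voiced velar nasal is [ŋ], so /ɴ/ → [ŋ].
The same rule applies at the second boundary: /m/ → [ɲ] next to /c/.

[βəɣŋicɲɪ]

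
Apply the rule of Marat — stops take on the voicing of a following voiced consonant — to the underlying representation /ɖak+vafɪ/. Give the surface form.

/k/ is a voiceless velar stop. The following trigger /v/ is voiced, so /k/ must become voiced as well.
A voiced velar stop is [g], so the surface segment is [g].

[ɖagvafɪ]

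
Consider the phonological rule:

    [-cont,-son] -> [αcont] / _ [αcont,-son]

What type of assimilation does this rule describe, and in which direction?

The rule copies [cont] (continuancy) from the environment onto the target stops; since [±cont] encodes the stop/fricative manner contrast, the assimilating dimension is manner.
The conditioning segment sits to the right of the focus bar, meaning the trigger follows the segment that changes — regressive assimilation.

regressive manner assimilation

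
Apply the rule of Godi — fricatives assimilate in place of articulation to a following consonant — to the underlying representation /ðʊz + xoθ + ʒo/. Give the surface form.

[ðʊɣxoʃʒo]

/z/ is a voiced alveolar fricative. The following trigger /x/ is velar, so /z/ must become velar as well.
Changing only its place to velar gives [ɣ] — the voiced velar fricative.
At the second juncture, /θ/ likewise becomes [ʃ] adjacent to /ʒ/.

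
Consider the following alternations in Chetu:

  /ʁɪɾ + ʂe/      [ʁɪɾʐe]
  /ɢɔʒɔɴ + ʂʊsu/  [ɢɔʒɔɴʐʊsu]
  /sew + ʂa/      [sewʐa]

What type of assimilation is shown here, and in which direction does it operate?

progressive voicing assimilation

Comparing underlying and surface forms, /ʂ/ → [ʐ] is the alternation; the neighbouring /ɾ/ is constant.
/ʂ/ is voiceless while /ɾ/ is voiced; the output [ʐ] is voiced, matching the trigger — so the feature that spreads is voicing.
Place and manner are unchanged, so the assimilation is partial, not total.
Checking the remaining alternations: /ʂ/ → [ʐ] after /ɴ/ (voiceless → voiced, matching voiced); /ʂ/ → [ʐ] after /w/ (voiceless → voiced, matching voiced) — only voicing changes, and always toward the preceding segment.
The trigger is the preceding segment, so the direction is progressive (perseverative).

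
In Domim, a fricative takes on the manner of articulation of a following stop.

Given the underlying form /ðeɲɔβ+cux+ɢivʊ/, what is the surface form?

The rule targets /β/ (voiced bilabial fricative), which sits before the trigger /c/ (stop).
The voiced bilabial stop is [b], so /β/ → [b].
The same rule applies at the second boundary: /x/ → [k] next to /ɢ/.

[ðeɲɔbcukɢivʊ]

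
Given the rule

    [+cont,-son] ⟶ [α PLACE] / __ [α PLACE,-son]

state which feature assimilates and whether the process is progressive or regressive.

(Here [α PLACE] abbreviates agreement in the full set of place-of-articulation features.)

regressive place assimilation

The shared variable α links the value of the place features (abbreviated [PLACE]) on the target to the same value on the neighbouring segment, so place is the feature that assimilates.
The conditioning segment sits to the right of the focus bar, meaning the trigger follows the segment that changes — regressive assimilation.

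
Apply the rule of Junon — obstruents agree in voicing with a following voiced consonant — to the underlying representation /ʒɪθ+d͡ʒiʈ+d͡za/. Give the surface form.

[ʒɪðd͡ʒiɖd͡za]

The rule targets /θ/ (voiceless dental fricative), which sits before the trigger /d͡ʒ/ (voiced).
The voiced dental fricative is [ð], so /θ/ → [ð].
The same rule applies at the second boundary: /ʈ/ → [ɖ] next to /d͡z/.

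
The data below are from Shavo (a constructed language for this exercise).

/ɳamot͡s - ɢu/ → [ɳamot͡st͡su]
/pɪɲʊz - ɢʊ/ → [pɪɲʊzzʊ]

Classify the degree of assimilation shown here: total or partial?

total assimilation

The segment that alternates is /ɢ/, which surfaces as [t͡s] when adjacent to /t͡s/.
The output [t͡s] is identical to the trigger /t͡s/ — every feature (place, manner, voicing) has been copied — so this is total assimilation.
The remaining alternation confirms this: /ɢ/ → [z] after /z/ — in each case the output is a copy of the preceding consonant.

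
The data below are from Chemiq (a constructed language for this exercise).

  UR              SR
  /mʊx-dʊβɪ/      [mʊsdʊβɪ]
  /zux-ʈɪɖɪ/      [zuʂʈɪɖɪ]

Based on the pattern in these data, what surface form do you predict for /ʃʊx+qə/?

The data show regressive place assimilation: /x/ → [s] before /d/; /x/ → [ʂ] before /ʈ/. In each pair only place changes, matching the following consonant, while manner and voice stay constant.
The rule targets /x/ (voiceless velar fricative), which sits before the trigger /q/ (uvular).
The voiceless uvular fricative is [χ], so /x/ → [χ].

[ʃʊχqə]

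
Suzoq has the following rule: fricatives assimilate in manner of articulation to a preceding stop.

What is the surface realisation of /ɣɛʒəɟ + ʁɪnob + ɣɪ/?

[ɣɛʒəɟɢɪnobgɪ]

The rule targets /ʁ/ (voiced uvular fricative), which sits after the trigger /ɟ/ (stop).
The voiced uvular stop is [ɢ], so /ʁ/ → [ɢ].
The same rule applies at the second boundary: /ɣ/ → [g] next to /b/.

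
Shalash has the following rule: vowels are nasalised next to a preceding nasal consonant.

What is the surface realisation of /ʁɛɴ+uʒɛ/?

The vowel /u/ is adjacent to the preceding nasal /ɴ/, so it acquires [+nasal] and surfaces as [ũ].

[ʁɛɴũʒɛ]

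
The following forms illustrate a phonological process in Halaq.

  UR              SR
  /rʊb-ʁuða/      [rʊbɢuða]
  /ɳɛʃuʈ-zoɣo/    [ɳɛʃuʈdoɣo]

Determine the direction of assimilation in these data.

progressive

Underlying /ʁ/ is realised as [ɢ] next to /b/; /b/ itself does not change.
The change fricative → stop matches the manner of the preceding /b/, identifying this as manner assimilation.
Checking the remaining alternation: /z/ → [d] after /ʈ/ (fricative → stop, matching a stop) — only manner changes, and always toward the preceding segment.
The trigger is the preceding segment, so the direction is progressive (perseverative).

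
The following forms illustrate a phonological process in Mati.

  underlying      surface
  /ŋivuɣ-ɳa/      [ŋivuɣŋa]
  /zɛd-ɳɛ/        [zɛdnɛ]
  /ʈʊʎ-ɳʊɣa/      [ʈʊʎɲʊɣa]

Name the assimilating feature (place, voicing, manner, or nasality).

place

Comparing underlying and surface forms, /ɳ/ → [ŋ] is the alternation; the neighbouring /ɣ/ is constant.
The change retroflex → velar matches the place of the preceding /ɣ/, identifying this as place assimilation.
The other alternating forms pattern the same way: /ɳ/ → [n] after /d/ (retroflex → alveolar, matching alveolar); /ɳ/ → [ɲ] after /ʎ/ (retroflex → palatal, matching palatal) — only place changes, and always toward the preceding segment.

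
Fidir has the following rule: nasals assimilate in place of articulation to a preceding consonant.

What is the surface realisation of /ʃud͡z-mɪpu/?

/m/ is a voiced bilabial nasal. The preceding trigger /d͡z/ is alveolar, so /m/ must become alveolar as well.
Changing only its place to alveolar gives [n] — the voiced alveolar nasal.

[ʃud͡znɪpu]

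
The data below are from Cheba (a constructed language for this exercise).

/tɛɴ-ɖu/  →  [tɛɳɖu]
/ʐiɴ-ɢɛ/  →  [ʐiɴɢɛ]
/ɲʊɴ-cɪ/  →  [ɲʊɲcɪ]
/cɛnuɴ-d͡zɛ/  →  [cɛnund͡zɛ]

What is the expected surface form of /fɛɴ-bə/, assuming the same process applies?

[fɛmbə]

The data show regressive place assimilation: /ɴ/ → [ɳ] before /ɖ/; /ɴ/ → [ɲ] before /c/; /ɴ/ → [n] before /d͡z/. In each pair only place changes, matching the following consonant, while manner and voice stay constant.
No alternation appears in [ʐiɴɢɛ]: there the adjacent consonants already agree in place (/ɴ/ and /ɢ/ are both uvular), so this form is consistent with the same rule.
/ɴ/ is a voiced uvular nasal. The following trigger /b/ is bilabial, so /ɴ/ must become bilabial as well.
A voiced bilabial nasal is [m], so the surface segment is [m].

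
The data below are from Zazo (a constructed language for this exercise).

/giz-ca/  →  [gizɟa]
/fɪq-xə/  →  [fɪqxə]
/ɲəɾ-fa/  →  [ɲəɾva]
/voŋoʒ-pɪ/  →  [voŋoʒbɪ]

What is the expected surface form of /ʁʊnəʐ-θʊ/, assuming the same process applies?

[ʁʊnəʐðʊ]

The data show progressive voicing assimilation: /c/ → [ɟ] after /z/; /f/ → [v] after /ɾ/; /p/ → [b] after /ʒ/. In each pair only voicing changes, matching the preceding consonant, while place and manner stay constant.
Nothing changes in [fɪqxə]: there the adjacent consonants already agree in voicing (/x/ and /q/ are both voiceless), so this form is consistent with the same rule.
The rule targets /θ/ (voiceless dental fricative), which sits after the trigger /ʐ/ (voiced).
A voiced dental fricative is [ð], so the surface segment is [ð].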